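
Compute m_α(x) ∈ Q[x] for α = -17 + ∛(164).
m_α(x) = x^3 + 51x^2 + 867x + 4749

Set β = α + 17 = ∛(164), so β^3 = 164. Then (α + 17)^3 - 164 = 0, i.e. α is a root of g(x) = (x + 17)^3 - 164 = x^3 + 51x^2 + 867x + 4749. Since g(x) = h(x + 17) where h(x) = x^3 - 164, and h is irreducible over Q (because 164 is not a perfect cube, so h has no rational root, and a monic cubic with no rational root is irreducible), g is also irreducible (irreducibility is preserved under the substitution x → x + 17). Hence m_α(x) = x^3 + 51x^2 + 867x + 4749.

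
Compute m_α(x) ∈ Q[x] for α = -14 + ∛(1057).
m_α(x) = x^3 + 42x^2 + 588x + 1687

Set β = α + 14 = ∛(1057), so β^3 = 1057. Then (α + 14)^3 - 1057 = 0, i.e. α is a root of g(x) = (x + 14)^3 - 1057 = x^3 + 42x^2 + 588x + 1687. Since g(x) = h(x + 14) where h(x) = x^3 - 1057, and h is irreducible over Q (because 1057 is not a perfect cube, so h has no rational root, and a monic cubic with no rational root is irreducible), g is also irreducible (irreducibility is preserved under the substitution x → x + 14). Hence m_α(x) = x^3 + 42x^2 + 588x + 1687.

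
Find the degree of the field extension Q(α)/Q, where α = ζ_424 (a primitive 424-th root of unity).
[Q(α):Q] = 208

The minimal polynomial of ζ_424 over Q is the 424-th cyclotomic polynomial Φ_424(x), which is irreducible over Q and has degree φ(424) = 208. Hence [Q(α):Q] = φ(424) = 208.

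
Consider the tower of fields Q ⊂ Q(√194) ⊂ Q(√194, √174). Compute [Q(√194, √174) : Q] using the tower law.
[Q(√194, √174) : Q] = 4

[Q(√194):Q] = 2 (min poly x^2 - 194, irreducible since 194 is squarefree > 1). For the top step, suppose √174 ∈ Q(√194), say √174 = c + d√194 with c, d ∈ Q. Squaring: 174 = c^2 + 194d^2 + 2cd√194. Since √194 ∉ Q this forces 2cd = 0. If d = 0 then √174 = c ∈ Q, contradicting 174 squarefree > 1. If c = 0 then 174 = 194d^2, so 194·174 = (194d)^2 is a perfect square in Q — but 194·174 = 33756 is not a perfect square (since 194 and 174 are distinct squarefree integers). Contradiction. Hence √174 ∉ Q(√194), so x^2 - 174 stays irreducible over Q(√194) and [Q(√194, √174) : Q(√194)] = 2. By the tower law, [Q(√194, √174) : Q] = 2 · 2 = 4.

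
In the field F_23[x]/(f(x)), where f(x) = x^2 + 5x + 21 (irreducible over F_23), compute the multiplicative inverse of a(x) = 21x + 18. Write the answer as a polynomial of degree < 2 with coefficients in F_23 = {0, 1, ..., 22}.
a(x)^(-1) ≡ 9x + 11 (mod f(x))

Since f is irreducible over F_23, F_23[x]/(f) is a field and a(x) ≠ 0 has an inverse. Apply the extended Euclidean algorithm to f(x) and a(x) in F_23[x]: f(x) = (11x + 16)·a(x) + (9). The last nonzero remainder is the constant 9 = gcd(f, a) in F_23. Back-substituting through the division chain expresses 9 = s(x)·a(x) + t(x)·f(x) with s(x) ≡ 12x + 7 (mod f), so (12x + 7)·a(x) ≡ 9 (mod f). Multiplying by 9^(-1) ≡ 18 in F_23 gives a(x)^(-1) ≡ 18·(12x + 7) ≡ 9x + 11 (mod f). Check: (21x + 18)·(9x + 11) = 5x^2 + 2x + 14 ≡ 1 (mod x^2 + 5x + 21).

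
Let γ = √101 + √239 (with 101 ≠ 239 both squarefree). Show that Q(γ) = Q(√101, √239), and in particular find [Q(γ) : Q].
[Q(γ) : Q] = 4 (equivalently, Q(γ) = Q(√101, √239))

Obviously Q(γ) ⊆ Q(√101, √239), and [Q(√101, √239):Q] = 4 (since 101, 239 are distinct squarefree integers > 1 with 24139 not a perfect square). To show equality we compute the minimal polynomial of γ. From γ = √101 + √239: γ^2 = 101 + 2√(24139) + 239 = 340 + 2√(24139), so γ^2 - 340 = 2√(24139); squaring, (γ^2 - 340)^2 = 4·24139, i.e. γ^4 - 680γ^2 + 115600 - 96556 = 0, i.e. γ^4 - 680γ^2 + 19044 = 0. So γ is a root of x^4 - 680x^2 + 19044. This polynomial is irreducible over Q: it has no rational root (each ±√101 ± √239 is irrational), and any factorization into two quadratics over Q would force √(24139) ∈ Q (pairing opposite roots) or √101, √239 ∈ Q (other pairings), all impossible. Hence [Q(γ):Q] = 4 = [Q(√101, √239):Q], so Q(γ) = Q(√101, √239).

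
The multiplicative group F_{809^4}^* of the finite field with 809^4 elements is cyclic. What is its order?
|F_{809^4}^*| = 428345379360

F_{809^4} has 809^4 = 428345379361 elements; its multiplicative group consists of all nonzero elements, so |F_{809^4}^*| = 428345379361 - 1 = 428345379360. (It is cyclic since any finite subgroup of the multiplicative group of a field is cyclic.)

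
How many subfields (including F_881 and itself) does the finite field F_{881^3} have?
F_{881^3} has 2 subfields

The subfields of F_{p^n} are exactly the fields F_{p^d} for d | n (each is the fixed field of the unique index-d subgroup of Gal(F_{p^n}/F_p) ≅ Z/nZ). The divisors of n = 3 are {1, 3}, giving 2 subfields: F_{881^1}, F_{881^3}.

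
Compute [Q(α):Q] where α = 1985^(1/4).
[Q(α):Q] = 4

α is a root of x^4 - 1985. By Eisenstein's criterion at the prime p = 5 (which divides the constant term 1985 but p^2 = 25 does not, since 1985 is squarefree), x^4 - 1985 is irreducible over Q. Hence [Q(α):Q] = 4.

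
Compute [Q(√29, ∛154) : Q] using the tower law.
[Q(√29, ∛154) : Q] = 6

Let L = Q(√29, ∛154). Since Q(√29) ⊂ L and [Q(√29):Q] = 2, the tower law gives 2 | [L:Q]. Likewise Q(∛154) ⊂ L with [Q(∛154):Q] = 3 (because 154 is not a perfect cube), so 3 | [L:Q]. As gcd(2,3) = 1, [L:Q] is divisible by 6. Conversely L is generated over Q by √29 and ∛154, so [L:Q] ≤ 2·3 = 6. Therefore [Q(√29, ∛154) : Q] = 6.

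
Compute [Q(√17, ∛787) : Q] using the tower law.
[Q(√17, ∛787) : Q] = 6

Let L = Q(√17, ∛787). Since Q(√17) ⊂ L and [Q(√17):Q] = 2, the tower law gives 2 | [L:Q]. Likewise Q(∛787) ⊂ L with [Q(∛787):Q] = 3 (because 787 is not a perfect cube), so 3 | [L:Q]. As gcd(2,3) = 1, [L:Q] is divisible by 6. Conversely L is generated over Q by √17 and ∛787, so [L:Q] ≤ 2·3 = 6. Therefore [Q(√17, ∛787) : Q] = 6.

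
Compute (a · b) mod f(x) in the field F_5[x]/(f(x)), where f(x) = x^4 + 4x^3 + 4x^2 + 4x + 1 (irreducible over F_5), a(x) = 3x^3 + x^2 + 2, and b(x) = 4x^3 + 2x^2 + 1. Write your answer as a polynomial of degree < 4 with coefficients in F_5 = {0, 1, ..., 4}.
a · b ≡ x^3 + x^2 + 4x + 1 (mod f(x))

Multiply in F_5[x]: a(x)·b(x) = (3x^3 + x^2 + 2)·(4x^3 + 2x^2 + 1) = 2x^6 + 2x^4 + x^3 + 2. This has degree ≥ 4, so divide by f(x) over F_5: 2x^6 + 2x^4 + x^3 + 2 = (2x^2 + 2x + 1)·(x^4 + 4x^3 + 4x^2 + 4x + 1) + (x^3 + x^2 + 4x + 1). Hence a·b ≡ x^3 + x^2 + 4x + 1 (mod f). (F_5[x]/(f) is a field with 5^4 = 625 elements since f is irreducible of degree 4.)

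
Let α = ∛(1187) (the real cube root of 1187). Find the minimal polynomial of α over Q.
m_α(x) = x^3 - 1187

α satisfies α^3 = 1187, so x^3 - 1187 annihilates α. By the rational root test, a rational root p/q (in lowest terms) of x^3 - 1187 would satisfy p^3 = 1187 q^3, forcing q = 1 and p^3 = 1187; but 1187 is not a perfect cube, contradiction. A monic cubic over Q with no rational root is irreducible (any nontrivial factorization would include a linear factor). Hence x^3 - 1187 is the minimal polynomial of α, and in particular [Q(α):Q] = 3.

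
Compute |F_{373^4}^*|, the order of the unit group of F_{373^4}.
|F_{373^4}^*| = 19356878640

F_{373^4} has 373^4 = 19356878641 elements; its multiplicative group consists of all nonzero elements, so |F_{373^4}^*| = 19356878641 - 1 = 19356878640. (It is cyclic since any finite subgroup of the multiplicative group of a field is cyclic.)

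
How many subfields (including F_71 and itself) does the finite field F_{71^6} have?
F_{71^6} has 4 subfields

The subfields of F_{p^n} are exactly the fields F_{p^d} for d | n (each is the fixed field of the unique index-d subgroup of Gal(F_{p^n}/F_p) ≅ Z/nZ). The divisors of n = 6 are {1, 2, 3, 6}, giving 4 subfields: F_{71^1}, F_{71^2}, F_{71^3}, F_{71^6}.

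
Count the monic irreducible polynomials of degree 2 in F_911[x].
There are 414505 monic irreducible polynomials of degree 2 over F_911

Each element of F_{911^2} that lies in no proper subfield is a root of exactly one monic irreducible of degree 2 over F_911, and each such polynomial has 2 distinct roots in F_{911^2}. By Möbius inversion the count is N_911(2) = (1/2) Σ_{d|2} μ(2/d) · 911^d = (1/2)(μ(2)·911^1 + μ(1)·911^2) = 829010/2 = 414505.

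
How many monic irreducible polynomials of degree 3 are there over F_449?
There are 30172800 monic irreducible polynomials of degree 3 over F_449

Each element of F_{449^3} that lies in no proper subfield is a root of exactly one monic irreducible of degree 3 over F_449, and each such polynomial has 3 distinct roots in F_{449^3}. By Möbius inversion the count is N_449(3) = (1/3) Σ_{d|3} μ(3/d) · 449^d = (1/3)(μ(3)·449^1 + μ(1)·449^3) = 90518400/3 = 30172800.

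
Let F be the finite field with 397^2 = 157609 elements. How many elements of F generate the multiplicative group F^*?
There are φ(157608) = 47520 primitive elements

F_q^* is cyclic of order q - 1 = 157608. A cyclic group of order m has exactly φ(m) generators. Here m = 157608 = 2^3 · 3^2 · 11 · 199, so the number of primitive elements is φ(157608) = 47520.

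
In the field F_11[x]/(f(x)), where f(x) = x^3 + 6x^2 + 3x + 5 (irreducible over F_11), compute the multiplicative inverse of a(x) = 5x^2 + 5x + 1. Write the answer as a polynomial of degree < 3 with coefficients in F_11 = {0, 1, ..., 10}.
a(x)^(-1) ≡ 6x + 8 (mod f(x))

Since f is irreducible over F_11, F_11[x]/(f) is a field and a(x) ≠ 0 has an inverse. Apply the extended Euclidean algorithm to f(x) and a(x) in F_11[x]: f(x) = (9x + 1)·a(x) + (4). The last nonzero remainder is the constant 4 = gcd(f, a) in F_11. Back-substituting through the division chain expresses 4 = s(x)·a(x) + t(x)·f(x) with s(x) ≡ 2x + 10 (mod f), so (2x + 10)·a(x) ≡ 4 (mod f). Multiplying by 4^(-1) ≡ 3 in F_11 gives a(x)^(-1) ≡ 3·(2x + 10) ≡ 6x + 8 (mod f). Check: (5x^2 + 5x + 1)·(6x + 8) = 8x^3 + 4x^2 + 2x + 8 ≡ 1 (mod x^3 + 6x^2 + 3x + 5).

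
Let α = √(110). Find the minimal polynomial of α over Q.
m_α(x) = x^2 - 110

α satisfies α^2 - 110 = 0, so x^2 - 110 annihilates α. Since d = 110 is squarefree and ≠ 1, it is not a perfect square in Q, so x^2 - 110 has no rational root and is therefore irreducible over Q (a degree-2 polynomial over a field is irreducible iff it has no root). Hence m_α(x) = x^2 - 110.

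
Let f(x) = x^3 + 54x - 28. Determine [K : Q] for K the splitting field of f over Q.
[K : Q] = 6

By the rational root test, any rational root of the monic integer polynomial f(x) = x^3 + 54x - 28 must be an integer dividing the constant term -28, i.e. one of ±{1, 2, 4, 7, 14, 28}. Evaluating: f(1) = 27, f(-1) = -83, f(2) = 88, f(-2) = -144, f(4) = 252, f(-4) = -308, f(7) = 693, f(-7) = -749, f(14) = 3472, f(-14) = -3528, f(28) = 23436, f(-28) = -23492; none is 0, so f has no rational root and is therefore irreducible over Q (a cubic with no linear factor over a field is irreducible). For an irreducible cubic, the Galois group is A_3 or S_3 according as the discriminant disc(f) = -4a^3 - 27b^2 = -4·(54)^3 - 27·(-28)^2 = -651024 is or is not a square in Q. Here disc(f) = -651024 is not a perfect square in Q, so the Galois group of f over Q is not contained in A_3 and must be all of S_3. The splitting field has degree |S_3| = 6 over Q, so [K : Q] = 6.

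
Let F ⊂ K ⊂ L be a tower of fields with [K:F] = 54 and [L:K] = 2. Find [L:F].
[L:F] = 108

The tower law says that for any tower of field extensions F ⊂ K ⊂ L with finite degrees, [L:F] = [L:K] · [K:F]. Here this gives [L:F] = 2 · 54 = 108.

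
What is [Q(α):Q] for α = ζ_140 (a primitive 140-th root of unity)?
[Q(α):Q] = 48

The minimal polynomial of ζ_140 over Q is the 140-th cyclotomic polynomial Φ_140(x), which is irreducible over Q and has degree φ(140) = 48. Hence [Q(α):Q] = φ(140) = 48.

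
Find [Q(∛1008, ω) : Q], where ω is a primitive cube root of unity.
[Q(∛1008, ω) : Q] = 6

[Q(∛1008):Q] = 3 (min poly x^3 - 1008, irreducible since 1008 is not a perfect cube). [Q(ω):Q] = 2 (min poly x^2 + x + 1). Since Q(∛1008) ⊂ R and ω ∉ R, we have ω ∉ Q(∛1008), so x^2 + x + 1 remains irreducible over Q(∛1008) and [Q(∛1008, ω) : Q(∛1008)] = 2. By the tower law, [Q(∛1008, ω) : Q] = 3 · 2 = 6. (In fact Q(∛1008, ω) is the splitting field of x^3 - 1008 over Q.)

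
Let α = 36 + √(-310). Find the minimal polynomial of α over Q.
m_α(x) = x^2 - 72x + 1606

From α - 36 = √(-310), squaring gives (α - 36)^2 = -310, i.e. α^2 - 72α + 1296 = -310, so α^2 - 72α + 1606 = 0. The discriminant of x^2 - 72x + 1606 is (-72)^2 - 4·(1606) = 5184 - 6424 = -1240, and 4·(-310) is not a perfect square in Q since -310 is squarefree and ≠ 1. Hence x^2 - 72x + 1606 is irreducible over Q and is the minimal polynomial of α.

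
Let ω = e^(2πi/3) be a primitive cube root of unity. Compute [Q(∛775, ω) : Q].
[Q(∛775, ω) : Q] = 6

[Q(∛775):Q] = 3 (min poly x^3 - 775, irreducible since 775 is not a perfect cube). [Q(ω):Q] = 2 (min poly x^2 + x + 1). Since Q(∛775) ⊂ R and ω ∉ R, we have ω ∉ Q(∛775), so x^2 + x + 1 remains irreducible over Q(∛775) and [Q(∛775, ω) : Q(∛775)] = 2. By the tower law, [Q(∛775, ω) : Q] = 3 · 2 = 6. (In fact Q(∛775, ω) is the splitting field of x^3 - 775 over Q.)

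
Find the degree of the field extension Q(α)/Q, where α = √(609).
[Q(α):Q] = 2

[Q(α):Q] equals the degree of the minimal polynomial of α. Here α^2 = 609 and x^2 - 609 is irreducible (d = 609 is squarefree, ≠ 1, hence not a square), so deg(m_α) = 2. Thus [Q(α):Q] = 2.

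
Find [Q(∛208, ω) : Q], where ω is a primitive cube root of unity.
[Q(∛208, ω) : Q] = 6

[Q(∛208):Q] = 3 (min poly x^3 - 208, irreducible since 208 is not a perfect cube). [Q(ω):Q] = 2 (min poly x^2 + x + 1). Since Q(∛208) ⊂ R and ω ∉ R, we have ω ∉ Q(∛208), so x^2 + x + 1 remains irreducible over Q(∛208) and [Q(∛208, ω) : Q(∛208)] = 2. By the tower law, [Q(∛208, ω) : Q] = 3 · 2 = 6. (In fact Q(∛208, ω) is the splitting field of x^3 - 208 over Q.)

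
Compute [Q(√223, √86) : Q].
[Q(√223, √86) : Q] = 4

[Q(√223):Q] = 2 (min poly x^2 - 223, irreducible since 223 is squarefree > 1). For the top step, suppose √86 ∈ Q(√223), say √86 = c + d√223 with c, d ∈ Q. Squaring: 86 = c^2 + 223d^2 + 2cd√223. Since √223 ∉ Q this forces 2cd = 0. If d = 0 then √86 = c ∈ Q, contradicting 86 squarefree > 1. If c = 0 then 86 = 223d^2, so 223·86 = (223d)^2 is a perfect square in Q — but 223·86 = 19178 is not a perfect square (since 223 and 86 are distinct squarefree integers). Contradiction. Hence √86 ∉ Q(√223), so x^2 - 86 stays irreducible over Q(√223) and [Q(√223, √86) : Q(√223)] = 2. By the tower law, [Q(√223, √86) : Q] = 2 · 2 = 4.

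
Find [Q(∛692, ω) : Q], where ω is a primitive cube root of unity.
[Q(∛692, ω) : Q] = 6

[Q(∛692):Q] = 3 (min poly x^3 - 692, irreducible since 692 is not a perfect cube). [Q(ω):Q] = 2 (min poly x^2 + x + 1). Since Q(∛692) ⊂ R and ω ∉ R, we have ω ∉ Q(∛692), so x^2 + x + 1 remains irreducible over Q(∛692) and [Q(∛692, ω) : Q(∛692)] = 2. By the tower law, [Q(∛692, ω) : Q] = 3 · 2 = 6. (In fact Q(∛692, ω) is the splitting field of x^3 - 692 over Q.)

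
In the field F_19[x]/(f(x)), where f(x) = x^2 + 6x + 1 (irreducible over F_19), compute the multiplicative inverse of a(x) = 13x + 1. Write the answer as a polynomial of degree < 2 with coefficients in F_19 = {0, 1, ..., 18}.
a(x)^(-1) ≡ 17x + 13 (mod f(x))

Since f is irreducible over F_19, F_19[x]/(f) is a field and a(x) ≠ 0 has an inverse. Apply the extended Euclidean algorithm to f(x) and a(x) in F_19[x]: f(x) = (3x + 9)·a(x) + (11). The last nonzero remainder is the constant 11 = gcd(f, a) in F_19. Back-substituting through the division chain expresses 11 = s(x)·a(x) + t(x)·f(x) with s(x) ≡ 16x + 10 (mod f), so (16x + 10)·a(x) ≡ 11 (mod f). Multiplying by 11^(-1) ≡ 7 in F_19 gives a(x)^(-1) ≡ 7·(16x + 10) ≡ 17x + 13 (mod f). Check: (13x + 1)·(17x + 13) = 12x^2 + 15x + 13 ≡ 1 (mod x^2 + 6x + 1).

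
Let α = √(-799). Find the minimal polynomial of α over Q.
m_α(x) = x^2 + 799

α satisfies α^2 + 799 = 0, so x^2 + 799 annihilates α. Since d = -799 is squarefree and ≠ 1, it is not a perfect square in Q, so x^2 + 799 has no rational root and is therefore irreducible over Q (a degree-2 polynomial over a field is irreducible iff it has no root). Hence m_α(x) = x^2 + 799.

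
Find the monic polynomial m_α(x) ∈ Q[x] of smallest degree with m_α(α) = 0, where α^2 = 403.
m_α(x) = x^2 - 403

α satisfies α^2 - 403 = 0, so x^2 - 403 annihilates α. Since d = 403 is squarefree and ≠ 1, it is not a perfect square in Q, so x^2 - 403 has no rational root and is therefore irreducible over Q (a degree-2 polynomial over a field is irreducible iff it has no root). Hence m_α(x) = x^2 - 403.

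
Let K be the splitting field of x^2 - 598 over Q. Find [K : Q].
[K : Q] = 2

f(x) = x^2 - 598 factors as (x - √598)(x + √598). The splitting field is K = Q(√598). Since 598 is squarefree and > 1, it is not a perfect square, so x^2 - 598 is irreducible over Q and [Q(√598) : Q] = 2. Hence [K : Q] = 2.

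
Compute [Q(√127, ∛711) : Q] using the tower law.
[Q(√127, ∛711) : Q] = 6

Let L = Q(√127, ∛711). Since Q(√127) ⊂ L and [Q(√127):Q] = 2, the tower law gives 2 | [L:Q]. Likewise Q(∛711) ⊂ L with [Q(∛711):Q] = 3 (because 711 is not a perfect cube), so 3 | [L:Q]. As gcd(2,3) = 1, [L:Q] is divisible by 6. Conversely L is generated over Q by √127 and ∛711, so [L:Q] ≤ 2·3 = 6. Therefore [Q(√127, ∛711) : Q] = 6.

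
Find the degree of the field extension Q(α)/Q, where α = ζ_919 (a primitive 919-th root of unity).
[Q(α):Q] = 918

The minimal polynomial of ζ_919 over Q is the 919-th cyclotomic polynomial Φ_919(x), which is irreducible over Q and has degree φ(919) = 918. Hence [Q(α):Q] = φ(919) = 918.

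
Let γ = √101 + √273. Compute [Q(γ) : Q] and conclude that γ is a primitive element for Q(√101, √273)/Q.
[Q(γ) : Q] = 4 (equivalently, Q(γ) = Q(√101, √273))

Obviously Q(γ) ⊆ Q(√101, √273), and [Q(√101, √273):Q] = 4 (since 101, 273 are distinct squarefree integers > 1 with 27573 not a perfect square). To show equality we compute the minimal polynomial of γ. From γ = √101 + √273: γ^2 = 101 + 2√(27573) + 273 = 374 + 2√(27573), so γ^2 - 374 = 2√(27573); squaring, (γ^2 - 374)^2 = 4·27573, i.e. γ^4 - 748γ^2 + 139876 - 110292 = 0, i.e. γ^4 - 748γ^2 + 29584 = 0. So γ is a root of x^4 - 748x^2 + 29584. This polynomial is irreducible over Q: it has no rational root (each ±√101 ± √273 is irrational), and any factorization into two quadratics over Q would force √(27573) ∈ Q (pairing opposite roots) or √101, √273 ∈ Q (other pairings), all impossible. Hence [Q(γ):Q] = 4 = [Q(√101, √273):Q], so Q(γ) = Q(√101, √273).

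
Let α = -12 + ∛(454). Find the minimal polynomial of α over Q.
m_α(x) = x^3 + 36x^2 + 432x + 1274

Set β = α + 12 = ∛(454), so β^3 = 454. Then (α + 12)^3 - 454 = 0, i.e. α is a root of g(x) = (x + 12)^3 - 454 = x^3 + 36x^2 + 432x + 1274. Since g(x) = h(x + 12) where h(x) = x^3 - 454, and h is irreducible over Q (because 454 is not a perfect cube, so h has no rational root, and a monic cubic with no rational root is irreducible), g is also irreducible (irreducibility is preserved under the substitution x → x + 12). Hence m_α(x) = x^3 + 36x^2 + 432x + 1274.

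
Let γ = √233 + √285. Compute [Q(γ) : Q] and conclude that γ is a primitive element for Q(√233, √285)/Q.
[Q(γ) : Q] = 4 (equivalently, Q(γ) = Q(√233, √285))

Obviously Q(γ) ⊆ Q(√233, √285), and [Q(√233, √285):Q] = 4 (since 233, 285 are distinct squarefree integers > 1 with 66405 not a perfect square). To show equality we compute the minimal polynomial of γ. From γ = √233 + √285: γ^2 = 233 + 2√(66405) + 285 = 518 + 2√(66405), so γ^2 - 518 = 2√(66405); squaring, (γ^2 - 518)^2 = 4·66405, i.e. γ^4 - 1036γ^2 + 268324 - 265620 = 0, i.e. γ^4 - 1036γ^2 + 2704 = 0. So γ is a root of x^4 - 1036x^2 + 2704. This polynomial is irreducible over Q: it has no rational root (each ±√233 ± √285 is irrational), and any factorization into two quadratics over Q would force √(66405) ∈ Q (pairing opposite roots) or √233, √285 ∈ Q (other pairings), all impossible. Hence [Q(γ):Q] = 4 = [Q(√233, √285):Q], so Q(γ) = Q(√233, √285).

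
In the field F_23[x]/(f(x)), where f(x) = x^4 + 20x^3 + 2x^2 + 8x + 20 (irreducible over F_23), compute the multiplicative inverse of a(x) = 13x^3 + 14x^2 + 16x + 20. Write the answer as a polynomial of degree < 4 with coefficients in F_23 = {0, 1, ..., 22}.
a(x)^(-1) ≡ 20x^3 + 11x^2 + 6x + 22 (mod f(x))

Since f is irreducible over F_23, F_23[x]/(f) is a field and a(x) ≠ 0 has an inverse. Apply the extended Euclidean algorithm to f(x) and a(x) in F_23[x]: f(x) = (16x + 2)·a(x) + (17x^2 + x + 3);  a(x) = (17x + 12)·(17x^2 + x + 3) + (22x + 7);  (17x^2 + x + 3) = (6x + 18)·(22x + 7) + (15). The last nonzero remainder is the constant 15 = gcd(f, a) in F_23. Back-substituting through the division chain expresses 15 = s(x)·a(x) + t(x)·f(x) with s(x) ≡ x^3 + 4x^2 + 21x + 8 (mod f), so (x^3 + 4x^2 + 21x + 8)·a(x) ≡ 15 (mod f). Multiplying by 15^(-1) ≡ 20 in F_23 gives a(x)^(-1) ≡ 20·(x^3 + 4x^2 + 21x + 8) ≡ 20x^3 + 11x^2 + 6x + 22 (mod f). Check: (13x^3 + 14x^2 + 16x + 20)·(20x^3 + 11x^2 + 6x + 22) = 7x^6 + 9x^5 + 3x^3 + 3x^2 + 12x + 3 ≡ 1 (mod x^4 + 20x^3 + 2x^2 + 8x + 20).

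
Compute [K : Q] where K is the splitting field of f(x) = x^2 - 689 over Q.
[K : Q] = 2

f(x) = x^2 - 689 factors as (x - √689)(x + √689). The splitting field is K = Q(√689). Since 689 is squarefree and > 1, it is not a perfect square, so x^2 - 689 is irreducible over Q and [Q(√689) : Q] = 2. Hence [K : Q] = 2.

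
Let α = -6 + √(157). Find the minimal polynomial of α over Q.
m_α(x) = x^2 + 12x - 121

From α + 6 = √(157), squaring gives (α + 6)^2 = 157, i.e. α^2 + 12α + 36 = 157, so α^2 + 12α - 121 = 0. The discriminant of x^2 + 12x - 121 is (12)^2 - 4·(-121) = 144 + 484 = 628, and 4·(157) is not a perfect square in Q since 157 is squarefree and ≠ 1. Hence x^2 + 12x - 121 is irreducible over Q and is the minimal polynomial of α.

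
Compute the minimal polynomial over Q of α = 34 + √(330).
m_α(x) = x^2 - 68x + 826

From α - 34 = √(330), squaring gives (α - 34)^2 = 330, i.e. α^2 - 68α + 1156 = 330, so α^2 - 68α + 826 = 0. The discriminant of x^2 - 68x + 826 is (-68)^2 - 4·(826) = 4624 - 3304 = 1320, and 4·(330) is not a perfect square in Q since 330 is squarefree and ≠ 1. Hence x^2 - 68x + 826 is irreducible over Q and is the minimal polynomial of α.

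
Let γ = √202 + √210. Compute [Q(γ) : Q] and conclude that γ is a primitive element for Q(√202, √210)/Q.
[Q(γ) : Q] = 4 (equivalently, Q(γ) = Q(√202, √210))

Obviously Q(γ) ⊆ Q(√202, √210), and [Q(√202, √210):Q] = 4 (since 202, 210 are distinct squarefree integers > 1 with 42420 not a perfect square). To show equality we compute the minimal polynomial of γ. From γ = √202 + √210: γ^2 = 202 + 2√(42420) + 210 = 412 + 2√(42420), so γ^2 - 412 = 2√(42420); squaring, (γ^2 - 412)^2 = 4·42420, i.e. γ^4 - 824γ^2 + 169744 - 169680 = 0, i.e. γ^4 - 824γ^2 + 64 = 0. So γ is a root of x^4 - 824x^2 + 64. This polynomial is irreducible over Q: it has no rational root (each ±√202 ± √210 is irrational), and any factorization into two quadratics over Q would force √(42420) ∈ Q (pairing opposite roots) or √202, √210 ∈ Q (other pairings), all impossible. Hence [Q(γ):Q] = 4 = [Q(√202, √210):Q], so Q(γ) = Q(√202, √210).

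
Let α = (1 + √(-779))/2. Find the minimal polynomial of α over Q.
m_α(x) = x^2 - x + 195

From 2α - 1 = √(-779), squaring gives (2α - 1)^2 = -779, i.e. 4α^2 - 4α + 1 = -779, so α^2 - α + (1 + 779)/4 = 0. Since -779 ≡ 1 (mod 4), (1 + 779)/4 = 195 ∈ Z. The polynomial x^2 - x + 195 has discriminant 1 - 4·(195) = -779, which is not a perfect square in Q (d = -779 is squarefree and ≠ 1), so x^2 - x + 195 is irreducible over Q. It is the minimal polynomial of α.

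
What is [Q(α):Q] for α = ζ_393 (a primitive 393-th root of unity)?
[Q(α):Q] = 260

The minimal polynomial of ζ_393 over Q is the 393-th cyclotomic polynomial Φ_393(x), which is irreducible over Q and has degree φ(393) = 260. Hence [Q(α):Q] = φ(393) = 260.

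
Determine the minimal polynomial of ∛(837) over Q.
m_α(x) = x^3 - 837

α satisfies α^3 = 837, so x^3 - 837 annihilates α. By the rational root test, a rational root p/q (in lowest terms) of x^3 - 837 would satisfy p^3 = 837 q^3, forcing q = 1 and p^3 = 837; but 837 is not a perfect cube, contradiction. A monic cubic over Q with no rational root is irreducible (any nontrivial factorization would include a linear factor). Hence x^3 - 837 is the minimal polynomial of α, and in particular [Q(α):Q] = 3.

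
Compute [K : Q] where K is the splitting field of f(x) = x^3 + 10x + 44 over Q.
[K : Q] = 6

By the rational root test, any rational root of the monic integer polynomial f(x) = x^3 + 10x + 44 must be an integer dividing the constant term 44, i.e. one of ±{1, 2, 4, 11, 22, 44}. Evaluating: f(1) = 55, f(-1) = 33, f(2) = 72, f(-2) = 16, f(4) = 148, f(-4) = -60, f(11) = 1485, f(-11) = -1397, f(22) = 10912, f(-22) = -10824, f(44) = 85668, f(-44) = -85580; none is 0, so f has no rational root and is therefore irreducible over Q (a cubic with no linear factor over a field is irreducible). For an irreducible cubic, the Galois group is A_3 or S_3 according as the discriminant disc(f) = -4a^3 - 27b^2 = -4·(10)^3 - 27·(44)^2 = -56272 is or is not a square in Q. Here disc(f) = -56272 is not a perfect square in Q, so the Galois group of f over Q is not contained in A_3 and must be all of S_3. The splitting field has degree |S_3| = 6 over Q, so [K : Q] = 6.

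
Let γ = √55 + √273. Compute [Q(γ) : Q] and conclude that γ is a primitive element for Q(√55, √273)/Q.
[Q(γ) : Q] = 4 (equivalently, Q(γ) = Q(√55, √273))

Obviously Q(γ) ⊆ Q(√55, √273), and [Q(√55, √273):Q] = 4 (since 55, 273 are distinct squarefree integers > 1 with 15015 not a perfect square). To show equality we compute the minimal polynomial of γ. From γ = √55 + √273: γ^2 = 55 + 2√(15015) + 273 = 328 + 2√(15015), so γ^2 - 328 = 2√(15015); squaring, (γ^2 - 328)^2 = 4·15015, i.e. γ^4 - 656γ^2 + 107584 - 60060 = 0, i.e. γ^4 - 656γ^2 + 47524 = 0. So γ is a root of x^4 - 656x^2 + 47524. This polynomial is irreducible over Q: it has no rational root (each ±√55 ± √273 is irrational), and any factorization into two quadratics over Q would force √(15015) ∈ Q (pairing opposite roots) or √55, √273 ∈ Q (other pairings), all impossible. Hence [Q(γ):Q] = 4 = [Q(√55, √273):Q], so Q(γ) = Q(√55, √273).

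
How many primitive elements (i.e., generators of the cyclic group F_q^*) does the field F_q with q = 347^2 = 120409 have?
There are φ(120408) = 38528 primitive elements

F_q^* is cyclic of order q - 1 = 120408. A cyclic group of order m has exactly φ(m) generators. Here m = 120408 = 2^3 · 3 · 29 · 173, so the number of primitive elements is φ(120408) = 38528.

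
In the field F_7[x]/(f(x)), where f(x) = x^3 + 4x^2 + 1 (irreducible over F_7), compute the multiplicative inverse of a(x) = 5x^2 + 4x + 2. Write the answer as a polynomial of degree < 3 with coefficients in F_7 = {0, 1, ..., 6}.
a(x)^(-1) ≡ 3x^2 + 5x + 3 (mod f(x))

Since f is irreducible over F_7, F_7[x]/(f) is a field and a(x) ≠ 0 has an inverse. Apply the extended Euclidean algorithm to f(x) and a(x) in F_7[x]: f(x) = (3x + 4)·a(x) + (6x);  a(x) = (2x + 3)·(6x) + (2). The last nonzero remainder is the constant 2 = gcd(f, a) in F_7. Back-substituting through the division chain expresses 2 = s(x)·a(x) + t(x)·f(x) with s(x) ≡ 6x^2 + 3x + 6 (mod f), so (6x^2 + 3x + 6)·a(x) ≡ 2 (mod f). Multiplying by 2^(-1) ≡ 4 in F_7 gives a(x)^(-1) ≡ 4·(6x^2 + 3x + 6) ≡ 3x^2 + 5x + 3 (mod f). Check: (5x^2 + 4x + 2)·(3x^2 + 5x + 3) = x^4 + 2x^3 + 6x^2 + x + 6 ≡ 1 (mod x^3 + 4x^2 + 1).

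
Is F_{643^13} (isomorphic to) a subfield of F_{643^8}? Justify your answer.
No: F_{643^13} is not a subfield of F_{643^8}

F_{p^m} embeds in F_{p^n} iff m | n. Here 13 ∤ 8 (since 8 = 0·13 + 8 with remainder 8 ≠ 0), so F_{643^13} is not a subfield of F_{643^8}. Equivalently: if it were, the tower law would give 13 = [F_{643^13}:F_643] dividing [F_{643^8}:F_643] = 8, contradiction.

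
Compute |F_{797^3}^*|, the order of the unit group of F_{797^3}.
|F_{797^3}^*| = 506261572

F_{797^3} has 797^3 = 506261573 elements; its multiplicative group consists of all nonzero elements, so |F_{797^3}^*| = 506261573 - 1 = 506261572. (It is cyclic since any finite subgroup of the multiplicative group of a field is cyclic.)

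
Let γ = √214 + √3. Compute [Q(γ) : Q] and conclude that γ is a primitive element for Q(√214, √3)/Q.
[Q(γ) : Q] = 4 (equivalently, Q(γ) = Q(√214, √3))

Obviously Q(γ) ⊆ Q(√214, √3), and [Q(√214, √3):Q] = 4 (since 214, 3 are distinct squarefree integers > 1 with 642 not a perfect square). To show equality we compute the minimal polynomial of γ. From γ = √214 + √3: γ^2 = 214 + 2√(642) + 3 = 217 + 2√(642), so γ^2 - 217 = 2√(642); squaring, (γ^2 - 217)^2 = 4·642, i.e. γ^4 - 434γ^2 + 47089 - 2568 = 0, i.e. γ^4 - 434γ^2 + 44521 = 0. So γ is a root of x^4 - 434x^2 + 44521. This polynomial is irreducible over Q: it has no rational root (each ±√214 ± √3 is irrational), and any factorization into two quadratics over Q would force √(642) ∈ Q (pairing opposite roots) or √214, √3 ∈ Q (other pairings), all impossible. Hence [Q(γ):Q] = 4 = [Q(√214, √3):Q], so Q(γ) = Q(√214, √3).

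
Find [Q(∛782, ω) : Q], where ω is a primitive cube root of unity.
[Q(∛782, ω) : Q] = 6

[Q(∛782):Q] = 3 (min poly x^3 - 782, irreducible since 782 is not a perfect cube). [Q(ω):Q] = 2 (min poly x^2 + x + 1). Since Q(∛782) ⊂ R and ω ∉ R, we have ω ∉ Q(∛782), so x^2 + x + 1 remains irreducible over Q(∛782) and [Q(∛782, ω) : Q(∛782)] = 2. By the tower law, [Q(∛782, ω) : Q] = 3 · 2 = 6. (In fact Q(∛782, ω) is the splitting field of x^3 - 782 over Q.)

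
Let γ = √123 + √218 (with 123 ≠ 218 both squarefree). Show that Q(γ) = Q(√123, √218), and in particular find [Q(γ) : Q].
[Q(γ) : Q] = 4 (equivalently, Q(γ) = Q(√123, √218))

Obviously Q(γ) ⊆ Q(√123, √218), and [Q(√123, √218):Q] = 4 (since 123, 218 are distinct squarefree integers > 1 with 26814 not a perfect square). To show equality we compute the minimal polynomial of γ. From γ = √123 + √218: γ^2 = 123 + 2√(26814) + 218 = 341 + 2√(26814), so γ^2 - 341 = 2√(26814); squaring, (γ^2 - 341)^2 = 4·26814, i.e. γ^4 - 682γ^2 + 116281 - 107256 = 0, i.e. γ^4 - 682γ^2 + 9025 = 0. So γ is a root of x^4 - 682x^2 + 9025. This polynomial is irreducible over Q: it has no rational root (each ±√123 ± √218 is irrational), and any factorization into two quadratics over Q would force √(26814) ∈ Q (pairing opposite roots) or √123, √218 ∈ Q (other pairings), all impossible. Hence [Q(γ):Q] = 4 = [Q(√123, √218):Q], so Q(γ) = Q(√123, √218).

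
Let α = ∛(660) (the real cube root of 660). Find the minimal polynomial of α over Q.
m_α(x) = x^3 - 660

α satisfies α^3 = 660, so x^3 - 660 annihilates α. By the rational root test, a rational root p/q (in lowest terms) of x^3 - 660 would satisfy p^3 = 660 q^3, forcing q = 1 and p^3 = 660; but 660 is not a perfect cube, contradiction. A monic cubic over Q with no rational root is irreducible (any nontrivial factorization would include a linear factor). Hence x^3 - 660 is the minimal polynomial of α, and in particular [Q(α):Q] = 3.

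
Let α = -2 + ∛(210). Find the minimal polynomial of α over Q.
m_α(x) = x^3 + 6x^2 + 12x - 202

Set β = α + 2 = ∛(210), so β^3 = 210. Then (α + 2)^3 - 210 = 0, i.e. α is a root of g(x) = (x + 2)^3 - 210 = x^3 + 6x^2 + 12x - 202. Since g(x) = h(x + 2) where h(x) = x^3 - 210, and h is irreducible over Q (because 210 is not a perfect cube, so h has no rational root, and a monic cubic with no rational root is irreducible), g is also irreducible (irreducibility is preserved under the substitution x → x + 2). Hence m_α(x) = x^3 + 6x^2 + 12x - 202.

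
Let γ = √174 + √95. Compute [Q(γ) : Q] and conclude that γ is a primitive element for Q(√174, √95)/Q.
[Q(γ) : Q] = 4 (equivalently, Q(γ) = Q(√174, √95))

Obviously Q(γ) ⊆ Q(√174, √95), and [Q(√174, √95):Q] = 4 (since 174, 95 are distinct squarefree integers > 1 with 16530 not a perfect square). To show equality we compute the minimal polynomial of γ. From γ = √174 + √95: γ^2 = 174 + 2√(16530) + 95 = 269 + 2√(16530), so γ^2 - 269 = 2√(16530); squaring, (γ^2 - 269)^2 = 4·16530, i.e. γ^4 - 538γ^2 + 72361 - 66120 = 0, i.e. γ^4 - 538γ^2 + 6241 = 0. So γ is a root of x^4 - 538x^2 + 6241. This polynomial is irreducible over Q: it has no rational root (each ±√174 ± √95 is irrational), and any factorization into two quadratics over Q would force √(16530) ∈ Q (pairing opposite roots) or √174, √95 ∈ Q (other pairings), all impossible. Hence [Q(γ):Q] = 4 = [Q(√174, √95):Q], so Q(γ) = Q(√174, √95).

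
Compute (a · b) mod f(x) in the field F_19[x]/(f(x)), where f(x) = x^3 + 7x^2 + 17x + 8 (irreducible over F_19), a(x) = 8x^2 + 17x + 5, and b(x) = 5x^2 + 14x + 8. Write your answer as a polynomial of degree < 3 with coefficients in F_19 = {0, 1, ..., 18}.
a · b ≡ 5x + 1 (mod f(x))

Multiply in F_19[x]: a(x)·b(x) = (8x^2 + 17x + 5)·(5x^2 + 14x + 8) = 2x^4 + 7x^3 + 4x^2 + 16x + 2. This has degree ≥ 3, so divide by f(x) over F_19: 2x^4 + 7x^3 + 4x^2 + 16x + 2 = (2x + 12)·(x^3 + 7x^2 + 17x + 8) + (5x + 1). Hence a·b ≡ 5x + 1 (mod f). (F_19[x]/(f) is a field with 19^3 = 6859 elements since f is irreducible of degree 3.)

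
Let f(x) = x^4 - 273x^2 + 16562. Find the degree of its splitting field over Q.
[K : Q] = 4

Solving the quadratic in x^2: x^2 = (273 ± √(273^2 - 4·16562))/2 = (273 ± √8281)/2 = (273 ± 91)/2, giving x^2 = 182 or x^2 = 91. So f(x) = (x^2 - 182)(x^2 - 91) and the roots of f are ±√182, ±√91. Hence the splitting field is K = Q(√182, √91). Since 182 and 91 are distinct squarefree integers > 1, their product 16562 is not a perfect square, so √91 ∉ Q(√182). By the tower law [K:Q] = [Q(√182,√91):Q(√182)] · [Q(√182):Q] = 2 · 2 = 4.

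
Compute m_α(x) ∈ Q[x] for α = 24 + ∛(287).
m_α(x) = x^3 - 72x^2 + 1728x - 14111

Set β = α - 24 = ∛(287), so β^3 = 287. Then (α - 24)^3 - 287 = 0, i.e. α is a root of g(x) = (x - 24)^3 - 287 = x^3 - 72x^2 + 1728x - 14111. Since g(x) = h(x - 24) where h(x) = x^3 - 287, and h is irreducible over Q (because 287 is not a perfect cube, so h has no rational root, and a monic cubic with no rational root is irreducible), g is also irreducible (irreducibility is preserved under the substitution x → x - 24). Hence m_α(x) = x^3 - 72x^2 + 1728x - 14111.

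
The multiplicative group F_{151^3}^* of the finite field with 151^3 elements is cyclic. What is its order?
|F_{151^3}^*| = 3442950

F_{151^3} has 151^3 = 3442951 elements; its multiplicative group consists of all nonzero elements, so |F_{151^3}^*| = 3442951 - 1 = 3442950. (It is cyclic since any finite subgroup of the multiplicative group of a field is cyclic.)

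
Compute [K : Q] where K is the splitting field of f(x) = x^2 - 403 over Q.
[K : Q] = 2

f(x) = x^2 - 403 factors as (x - √403)(x + √403). The splitting field is K = Q(√403). Since 403 is squarefree and > 1, it is not a perfect square, so x^2 - 403 is irreducible over Q and [Q(√403) : Q] = 2. Hence [K : Q] = 2.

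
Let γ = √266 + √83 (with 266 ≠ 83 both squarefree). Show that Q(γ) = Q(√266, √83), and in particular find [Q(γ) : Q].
[Q(γ) : Q] = 4 (equivalently, Q(γ) = Q(√266, √83))

Obviously Q(γ) ⊆ Q(√266, √83), and [Q(√266, √83):Q] = 4 (since 266, 83 are distinct squarefree integers > 1 with 22078 not a perfect square). To show equality we compute the minimal polynomial of γ. From γ = √266 + √83: γ^2 = 266 + 2√(22078) + 83 = 349 + 2√(22078), so γ^2 - 349 = 2√(22078); squaring, (γ^2 - 349)^2 = 4·22078, i.e. γ^4 - 698γ^2 + 121801 - 88312 = 0, i.e. γ^4 - 698γ^2 + 33489 = 0. So γ is a root of x^4 - 698x^2 + 33489. This polynomial is irreducible over Q: it has no rational root (each ±√266 ± √83 is irrational), and any factorization into two quadratics over Q would force √(22078) ∈ Q (pairing opposite roots) or √266, √83 ∈ Q (other pairings), all impossible. Hence [Q(γ):Q] = 4 = [Q(√266, √83):Q], so Q(γ) = Q(√266, √83).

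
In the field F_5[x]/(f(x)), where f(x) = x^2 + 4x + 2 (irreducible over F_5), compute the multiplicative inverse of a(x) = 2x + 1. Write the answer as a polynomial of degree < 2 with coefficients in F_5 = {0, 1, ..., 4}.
a(x)^(-1) ≡ 3x + 3 (mod f(x))

Since f is irreducible over F_5, F_5[x]/(f) is a field and a(x) ≠ 0 has an inverse. Apply the extended Euclidean algorithm to f(x) and a(x) in F_5[x]: f(x) = (3x + 3)·a(x) + (4). The last nonzero remainder is the constant 4 = gcd(f, a) in F_5. Back-substituting through the division chain expresses 4 = s(x)·a(x) + t(x)·f(x) with s(x) ≡ 2x + 2 (mod f), so (2x + 2)·a(x) ≡ 4 (mod f). Multiplying by 4^(-1) ≡ 4 in F_5 gives a(x)^(-1) ≡ 4·(2x + 2) ≡ 3x + 3 (mod f). Check: (2x + 1)·(3x + 3) = x^2 + 4x + 3 ≡ 1 (mod x^2 + 4x + 2).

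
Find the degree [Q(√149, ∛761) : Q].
[Q(√149, ∛761) : Q] = 6

Let L = Q(√149, ∛761). Since Q(√149) ⊂ L and [Q(√149):Q] = 2, the tower law gives 2 | [L:Q]. Likewise Q(∛761) ⊂ L with [Q(∛761):Q] = 3 (because 761 is not a perfect cube), so 3 | [L:Q]. As gcd(2,3) = 1, [L:Q] is divisible by 6. Conversely L is generated over Q by √149 and ∛761, so [L:Q] ≤ 2·3 = 6. Therefore [Q(√149, ∛761) : Q] = 6.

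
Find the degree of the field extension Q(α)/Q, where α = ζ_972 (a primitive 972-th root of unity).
[Q(α):Q] = 324

The minimal polynomial of ζ_972 over Q is the 972-th cyclotomic polynomial Φ_972(x), which is irreducible over Q and has degree φ(972) = 324. Hence [Q(α):Q] = φ(972) = 324.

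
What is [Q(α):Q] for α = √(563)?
[Q(α):Q] = 2

[Q(α):Q] equals the degree of the minimal polynomial of α. Here α^2 = 563 and x^2 - 563 is irreducible (d = 563 is squarefree, ≠ 1, hence not a square), so deg(m_α) = 2. Thus [Q(α):Q] = 2.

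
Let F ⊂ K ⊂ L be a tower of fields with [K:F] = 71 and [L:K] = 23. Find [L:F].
[L:F] = 1633

The tower law says that for any tower of field extensions F ⊂ K ⊂ L with finite degrees, [L:F] = [L:K] · [K:F]. Here this gives [L:F] = 23 · 71 = 1633.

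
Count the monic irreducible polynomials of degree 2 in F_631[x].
There are 198765 monic irreducible polynomials of degree 2 over F_631

Each element of F_{631^2} that lies in no proper subfield is a root of exactly one monic irreducible of degree 2 over F_631, and each such polynomial has 2 distinct roots in F_{631^2}. By Möbius inversion the count is N_631(2) = (1/2) Σ_{d|2} μ(2/d) · 631^d = (1/2)(μ(2)·631^1 + μ(1)·631^2) = 397530/2 = 198765.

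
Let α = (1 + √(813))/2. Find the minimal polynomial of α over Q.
m_α(x) = x^2 - x - 203

From 2α - 1 = √(813), squaring gives (2α - 1)^2 = 813, i.e. 4α^2 - 4α + 1 = 813, so α^2 - α + (1 - 813)/4 = 0. Since 813 ≡ 1 (mod 4), (1 - 813)/4 = -203 ∈ Z. The polynomial x^2 - x - 203 has discriminant 1 - 4·(-203) = 813, which is not a perfect square in Q (d = 813 is squarefree and ≠ 1), so x^2 - x - 203 is irreducible over Q. It is the minimal polynomial of α.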